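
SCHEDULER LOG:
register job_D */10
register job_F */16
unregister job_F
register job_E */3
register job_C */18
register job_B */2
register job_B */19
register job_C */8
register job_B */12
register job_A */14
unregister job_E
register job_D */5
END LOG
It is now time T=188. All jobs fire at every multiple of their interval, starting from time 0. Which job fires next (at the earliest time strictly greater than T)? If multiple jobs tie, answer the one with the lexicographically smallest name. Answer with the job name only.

Answer: job_D

Derivation:
Op 1: register job_D */10 -> active={job_D:*/10}
Op 2: register job_F */16 -> active={job_D:*/10, job_F:*/16}
Op 3: unregister job_F -> active={job_D:*/10}
Op 4: register job_E */3 -> active={job_D:*/10, job_E:*/3}
Op 5: register job_C */18 -> active={job_C:*/18, job_D:*/10, job_E:*/3}
Op 6: register job_B */2 -> active={job_B:*/2, job_C:*/18, job_D:*/10, job_E:*/3}
Op 7: register job_B */19 -> active={job_B:*/19, job_C:*/18, job_D:*/10, job_E:*/3}
Op 8: register job_C */8 -> active={job_B:*/19, job_C:*/8, job_D:*/10, job_E:*/3}
Op 9: register job_B */12 -> active={job_B:*/12, job_C:*/8, job_D:*/10, job_E:*/3}
Op 10: register job_A */14 -> active={job_A:*/14, job_B:*/12, job_C:*/8, job_D:*/10, job_E:*/3}
Op 11: unregister job_E -> active={job_A:*/14, job_B:*/12, job_C:*/8, job_D:*/10}
Op 12: register job_D */5 -> active={job_A:*/14, job_B:*/12, job_C:*/8, job_D:*/5}
  job_A: interval 14, next fire after T=188 is 196
  job_B: interval 12, next fire after T=188 is 192
  job_C: interval 8, next fire after T=188 is 192
  job_D: interval 5, next fire after T=188 is 190
Earliest = 190, winner (lex tiebreak) = job_D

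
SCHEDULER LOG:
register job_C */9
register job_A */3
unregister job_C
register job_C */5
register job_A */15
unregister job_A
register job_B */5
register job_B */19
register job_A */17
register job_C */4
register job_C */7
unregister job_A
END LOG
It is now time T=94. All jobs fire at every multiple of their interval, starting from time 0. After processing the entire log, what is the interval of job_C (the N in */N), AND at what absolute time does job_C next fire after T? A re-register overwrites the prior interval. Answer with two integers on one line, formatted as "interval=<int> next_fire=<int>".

Answer: interval=7 next_fire=98

Derivation:
Op 1: register job_C */9 -> active={job_C:*/9}
Op 2: register job_A */3 -> active={job_A:*/3, job_C:*/9}
Op 3: unregister job_C -> active={job_A:*/3}
Op 4: register job_C */5 -> active={job_A:*/3, job_C:*/5}
Op 5: register job_A */15 -> active={job_A:*/15, job_C:*/5}
Op 6: unregister job_A -> active={job_C:*/5}
Op 7: register job_B */5 -> active={job_B:*/5, job_C:*/5}
Op 8: register job_B */19 -> active={job_B:*/19, job_C:*/5}
Op 9: register job_A */17 -> active={job_A:*/17, job_B:*/19, job_C:*/5}
Op 10: register job_C */4 -> active={job_A:*/17, job_B:*/19, job_C:*/4}
Op 11: register job_C */7 -> active={job_A:*/17, job_B:*/19, job_C:*/7}
Op 12: unregister job_A -> active={job_B:*/19, job_C:*/7}
Final interval of job_C = 7
Next fire of job_C after T=94: (94//7+1)*7 = 98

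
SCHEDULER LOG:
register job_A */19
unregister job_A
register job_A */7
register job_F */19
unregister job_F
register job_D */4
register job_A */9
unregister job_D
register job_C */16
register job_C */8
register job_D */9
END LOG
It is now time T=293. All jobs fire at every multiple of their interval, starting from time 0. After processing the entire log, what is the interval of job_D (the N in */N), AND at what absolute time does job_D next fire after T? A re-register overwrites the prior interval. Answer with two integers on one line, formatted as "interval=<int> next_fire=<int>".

Answer: interval=9 next_fire=297

Derivation:
Op 1: register job_A */19 -> active={job_A:*/19}
Op 2: unregister job_A -> active={}
Op 3: register job_A */7 -> active={job_A:*/7}
Op 4: register job_F */19 -> active={job_A:*/7, job_F:*/19}
Op 5: unregister job_F -> active={job_A:*/7}
Op 6: register job_D */4 -> active={job_A:*/7, job_D:*/4}
Op 7: register job_A */9 -> active={job_A:*/9, job_D:*/4}
Op 8: unregister job_D -> active={job_A:*/9}
Op 9: register job_C */16 -> active={job_A:*/9, job_C:*/16}
Op 10: register job_C */8 -> active={job_A:*/9, job_C:*/8}
Op 11: register job_D */9 -> active={job_A:*/9, job_C:*/8, job_D:*/9}
Final interval of job_D = 9
Next fire of job_D after T=293: (293//9+1)*9 = 297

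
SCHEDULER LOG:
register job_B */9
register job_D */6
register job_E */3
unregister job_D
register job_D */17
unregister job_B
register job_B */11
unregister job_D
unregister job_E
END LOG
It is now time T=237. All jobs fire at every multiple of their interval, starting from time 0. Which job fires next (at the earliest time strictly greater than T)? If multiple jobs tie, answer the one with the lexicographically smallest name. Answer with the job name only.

Op 1: register job_B */9 -> active={job_B:*/9}
Op 2: register job_D */6 -> active={job_B:*/9, job_D:*/6}
Op 3: register job_E */3 -> active={job_B:*/9, job_D:*/6, job_E:*/3}
Op 4: unregister job_D -> active={job_B:*/9, job_E:*/3}
Op 5: register job_D */17 -> active={job_B:*/9, job_D:*/17, job_E:*/3}
Op 6: unregister job_B -> active={job_D:*/17, job_E:*/3}
Op 7: register job_B */11 -> active={job_B:*/11, job_D:*/17, job_E:*/3}
Op 8: unregister job_D -> active={job_B:*/11, job_E:*/3}
Op 9: unregister job_E -> active={job_B:*/11}
  job_B: interval 11, next fire after T=237 is 242
Earliest = 242, winner (lex tiebreak) = job_B

Answer: job_B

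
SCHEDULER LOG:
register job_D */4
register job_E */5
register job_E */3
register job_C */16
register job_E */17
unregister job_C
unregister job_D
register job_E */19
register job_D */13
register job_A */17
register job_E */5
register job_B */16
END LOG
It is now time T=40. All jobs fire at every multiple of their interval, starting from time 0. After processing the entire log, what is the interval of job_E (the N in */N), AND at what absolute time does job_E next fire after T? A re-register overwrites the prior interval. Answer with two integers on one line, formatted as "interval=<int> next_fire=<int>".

Answer: interval=5 next_fire=45

Derivation:
Op 1: register job_D */4 -> active={job_D:*/4}
Op 2: register job_E */5 -> active={job_D:*/4, job_E:*/5}
Op 3: register job_E */3 -> active={job_D:*/4, job_E:*/3}
Op 4: register job_C */16 -> active={job_C:*/16, job_D:*/4, job_E:*/3}
Op 5: register job_E */17 -> active={job_C:*/16, job_D:*/4, job_E:*/17}
Op 6: unregister job_C -> active={job_D:*/4, job_E:*/17}
Op 7: unregister job_D -> active={job_E:*/17}
Op 8: register job_E */19 -> active={job_E:*/19}
Op 9: register job_D */13 -> active={job_D:*/13, job_E:*/19}
Op 10: register job_A */17 -> active={job_A:*/17, job_D:*/13, job_E:*/19}
Op 11: register job_E */5 -> active={job_A:*/17, job_D:*/13, job_E:*/5}
Op 12: register job_B */16 -> active={job_A:*/17, job_B:*/16, job_D:*/13, job_E:*/5}
Final interval of job_E = 5
Next fire of job_E after T=40: (40//5+1)*5 = 45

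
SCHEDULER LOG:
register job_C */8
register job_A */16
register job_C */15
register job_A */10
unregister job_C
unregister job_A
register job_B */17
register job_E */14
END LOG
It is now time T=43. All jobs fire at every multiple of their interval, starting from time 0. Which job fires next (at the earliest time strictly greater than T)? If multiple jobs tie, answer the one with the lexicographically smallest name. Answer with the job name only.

Answer: job_B

Derivation:
Op 1: register job_C */8 -> active={job_C:*/8}
Op 2: register job_A */16 -> active={job_A:*/16, job_C:*/8}
Op 3: register job_C */15 -> active={job_A:*/16, job_C:*/15}
Op 4: register job_A */10 -> active={job_A:*/10, job_C:*/15}
Op 5: unregister job_C -> active={job_A:*/10}
Op 6: unregister job_A -> active={}
Op 7: register job_B */17 -> active={job_B:*/17}
Op 8: register job_E */14 -> active={job_B:*/17, job_E:*/14}
  job_B: interval 17, next fire after T=43 is 51
  job_E: interval 14, next fire after T=43 is 56
Earliest = 51, winner (lex tiebreak) = job_B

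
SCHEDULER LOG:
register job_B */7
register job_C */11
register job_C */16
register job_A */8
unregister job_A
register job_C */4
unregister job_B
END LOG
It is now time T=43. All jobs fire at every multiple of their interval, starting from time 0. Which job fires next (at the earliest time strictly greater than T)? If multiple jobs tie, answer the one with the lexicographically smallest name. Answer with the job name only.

Op 1: register job_B */7 -> active={job_B:*/7}
Op 2: register job_C */11 -> active={job_B:*/7, job_C:*/11}
Op 3: register job_C */16 -> active={job_B:*/7, job_C:*/16}
Op 4: register job_A */8 -> active={job_A:*/8, job_B:*/7, job_C:*/16}
Op 5: unregister job_A -> active={job_B:*/7, job_C:*/16}
Op 6: register job_C */4 -> active={job_B:*/7, job_C:*/4}
Op 7: unregister job_B -> active={job_C:*/4}
  job_C: interval 4, next fire after T=43 is 44
Earliest = 44, winner (lex tiebreak) = job_C

Answer: job_C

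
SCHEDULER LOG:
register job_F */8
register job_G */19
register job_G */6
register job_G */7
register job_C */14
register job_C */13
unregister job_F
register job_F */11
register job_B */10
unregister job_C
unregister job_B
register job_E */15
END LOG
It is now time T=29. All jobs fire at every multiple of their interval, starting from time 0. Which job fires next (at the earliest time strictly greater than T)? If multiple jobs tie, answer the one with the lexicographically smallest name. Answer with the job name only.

Op 1: register job_F */8 -> active={job_F:*/8}
Op 2: register job_G */19 -> active={job_F:*/8, job_G:*/19}
Op 3: register job_G */6 -> active={job_F:*/8, job_G:*/6}
Op 4: register job_G */7 -> active={job_F:*/8, job_G:*/7}
Op 5: register job_C */14 -> active={job_C:*/14, job_F:*/8, job_G:*/7}
Op 6: register job_C */13 -> active={job_C:*/13, job_F:*/8, job_G:*/7}
Op 7: unregister job_F -> active={job_C:*/13, job_G:*/7}
Op 8: register job_F */11 -> active={job_C:*/13, job_F:*/11, job_G:*/7}
Op 9: register job_B */10 -> active={job_B:*/10, job_C:*/13, job_F:*/11, job_G:*/7}
Op 10: unregister job_C -> active={job_B:*/10, job_F:*/11, job_G:*/7}
Op 11: unregister job_B -> active={job_F:*/11, job_G:*/7}
Op 12: register job_E */15 -> active={job_E:*/15, job_F:*/11, job_G:*/7}
  job_E: interval 15, next fire after T=29 is 30
  job_F: interval 11, next fire after T=29 is 33
  job_G: interval 7, next fire after T=29 is 35
Earliest = 30, winner (lex tiebreak) = job_E

Answer: job_E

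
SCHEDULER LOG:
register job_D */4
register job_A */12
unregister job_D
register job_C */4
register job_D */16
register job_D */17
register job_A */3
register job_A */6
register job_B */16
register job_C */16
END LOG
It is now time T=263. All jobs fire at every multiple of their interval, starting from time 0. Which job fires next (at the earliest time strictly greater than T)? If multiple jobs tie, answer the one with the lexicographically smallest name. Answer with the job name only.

Answer: job_A

Derivation:
Op 1: register job_D */4 -> active={job_D:*/4}
Op 2: register job_A */12 -> active={job_A:*/12, job_D:*/4}
Op 3: unregister job_D -> active={job_A:*/12}
Op 4: register job_C */4 -> active={job_A:*/12, job_C:*/4}
Op 5: register job_D */16 -> active={job_A:*/12, job_C:*/4, job_D:*/16}
Op 6: register job_D */17 -> active={job_A:*/12, job_C:*/4, job_D:*/17}
Op 7: register job_A */3 -> active={job_A:*/3, job_C:*/4, job_D:*/17}
Op 8: register job_A */6 -> active={job_A:*/6, job_C:*/4, job_D:*/17}
Op 9: register job_B */16 -> active={job_A:*/6, job_B:*/16, job_C:*/4, job_D:*/17}
Op 10: register job_C */16 -> active={job_A:*/6, job_B:*/16, job_C:*/16, job_D:*/17}
  job_A: interval 6, next fire after T=263 is 264
  job_B: interval 16, next fire after T=263 is 272
  job_C: interval 16, next fire after T=263 is 272
  job_D: interval 17, next fire after T=263 is 272
Earliest = 264, winner (lex tiebreak) = job_A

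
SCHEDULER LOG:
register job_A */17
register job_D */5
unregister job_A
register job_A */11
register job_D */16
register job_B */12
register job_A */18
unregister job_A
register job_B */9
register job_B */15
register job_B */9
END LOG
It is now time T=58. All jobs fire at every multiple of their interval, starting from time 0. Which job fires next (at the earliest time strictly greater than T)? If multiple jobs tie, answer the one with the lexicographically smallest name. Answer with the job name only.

Answer: job_B

Derivation:
Op 1: register job_A */17 -> active={job_A:*/17}
Op 2: register job_D */5 -> active={job_A:*/17, job_D:*/5}
Op 3: unregister job_A -> active={job_D:*/5}
Op 4: register job_A */11 -> active={job_A:*/11, job_D:*/5}
Op 5: register job_D */16 -> active={job_A:*/11, job_D:*/16}
Op 6: register job_B */12 -> active={job_A:*/11, job_B:*/12, job_D:*/16}
Op 7: register job_A */18 -> active={job_A:*/18, job_B:*/12, job_D:*/16}
Op 8: unregister job_A -> active={job_B:*/12, job_D:*/16}
Op 9: register job_B */9 -> active={job_B:*/9, job_D:*/16}
Op 10: register job_B */15 -> active={job_B:*/15, job_D:*/16}
Op 11: register job_B */9 -> active={job_B:*/9, job_D:*/16}
  job_B: interval 9, next fire after T=58 is 63
  job_D: interval 16, next fire after T=58 is 64
Earliest = 63, winner (lex tiebreak) = job_B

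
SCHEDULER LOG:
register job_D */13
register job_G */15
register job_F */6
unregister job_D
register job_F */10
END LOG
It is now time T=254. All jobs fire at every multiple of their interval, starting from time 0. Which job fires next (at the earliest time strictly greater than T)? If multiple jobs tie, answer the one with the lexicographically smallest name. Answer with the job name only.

Op 1: register job_D */13 -> active={job_D:*/13}
Op 2: register job_G */15 -> active={job_D:*/13, job_G:*/15}
Op 3: register job_F */6 -> active={job_D:*/13, job_F:*/6, job_G:*/15}
Op 4: unregister job_D -> active={job_F:*/6, job_G:*/15}
Op 5: register job_F */10 -> active={job_F:*/10, job_G:*/15}
  job_F: interval 10, next fire after T=254 is 260
  job_G: interval 15, next fire after T=254 is 255
Earliest = 255, winner (lex tiebreak) = job_G

Answer: job_G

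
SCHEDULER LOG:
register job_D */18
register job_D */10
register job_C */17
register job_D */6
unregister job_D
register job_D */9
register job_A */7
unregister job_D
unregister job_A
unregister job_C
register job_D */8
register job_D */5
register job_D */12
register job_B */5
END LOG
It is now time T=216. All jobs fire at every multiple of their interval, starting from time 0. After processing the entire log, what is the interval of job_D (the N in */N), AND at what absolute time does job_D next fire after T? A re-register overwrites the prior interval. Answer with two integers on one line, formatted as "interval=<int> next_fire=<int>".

Op 1: register job_D */18 -> active={job_D:*/18}
Op 2: register job_D */10 -> active={job_D:*/10}
Op 3: register job_C */17 -> active={job_C:*/17, job_D:*/10}
Op 4: register job_D */6 -> active={job_C:*/17, job_D:*/6}
Op 5: unregister job_D -> active={job_C:*/17}
Op 6: register job_D */9 -> active={job_C:*/17, job_D:*/9}
Op 7: register job_A */7 -> active={job_A:*/7, job_C:*/17, job_D:*/9}
Op 8: unregister job_D -> active={job_A:*/7, job_C:*/17}
Op 9: unregister job_A -> active={job_C:*/17}
Op 10: unregister job_C -> active={}
Op 11: register job_D */8 -> active={job_D:*/8}
Op 12: register job_D */5 -> active={job_D:*/5}
Op 13: register job_D */12 -> active={job_D:*/12}
Op 14: register job_B */5 -> active={job_B:*/5, job_D:*/12}
Final interval of job_D = 12
Next fire of job_D after T=216: (216//12+1)*12 = 228

Answer: interval=12 next_fire=228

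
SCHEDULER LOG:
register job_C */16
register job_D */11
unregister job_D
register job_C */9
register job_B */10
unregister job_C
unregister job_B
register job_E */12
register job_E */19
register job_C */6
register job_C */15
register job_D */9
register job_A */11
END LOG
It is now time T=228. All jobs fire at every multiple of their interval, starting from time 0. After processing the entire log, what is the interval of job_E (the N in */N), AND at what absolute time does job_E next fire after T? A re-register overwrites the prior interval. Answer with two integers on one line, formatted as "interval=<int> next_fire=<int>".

Answer: interval=19 next_fire=247

Derivation:
Op 1: register job_C */16 -> active={job_C:*/16}
Op 2: register job_D */11 -> active={job_C:*/16, job_D:*/11}
Op 3: unregister job_D -> active={job_C:*/16}
Op 4: register job_C */9 -> active={job_C:*/9}
Op 5: register job_B */10 -> active={job_B:*/10, job_C:*/9}
Op 6: unregister job_C -> active={job_B:*/10}
Op 7: unregister job_B -> active={}
Op 8: register job_E */12 -> active={job_E:*/12}
Op 9: register job_E */19 -> active={job_E:*/19}
Op 10: register job_C */6 -> active={job_C:*/6, job_E:*/19}
Op 11: register job_C */15 -> active={job_C:*/15, job_E:*/19}
Op 12: register job_D */9 -> active={job_C:*/15, job_D:*/9, job_E:*/19}
Op 13: register job_A */11 -> active={job_A:*/11, job_C:*/15, job_D:*/9, job_E:*/19}
Final interval of job_E = 19
Next fire of job_E after T=228: (228//19+1)*19 = 247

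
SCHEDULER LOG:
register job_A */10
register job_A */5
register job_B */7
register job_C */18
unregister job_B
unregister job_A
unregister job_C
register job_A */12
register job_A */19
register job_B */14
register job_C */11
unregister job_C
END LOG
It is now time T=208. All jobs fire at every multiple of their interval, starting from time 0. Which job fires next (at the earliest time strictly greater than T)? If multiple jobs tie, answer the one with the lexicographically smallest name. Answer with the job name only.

Op 1: register job_A */10 -> active={job_A:*/10}
Op 2: register job_A */5 -> active={job_A:*/5}
Op 3: register job_B */7 -> active={job_A:*/5, job_B:*/7}
Op 4: register job_C */18 -> active={job_A:*/5, job_B:*/7, job_C:*/18}
Op 5: unregister job_B -> active={job_A:*/5, job_C:*/18}
Op 6: unregister job_A -> active={job_C:*/18}
Op 7: unregister job_C -> active={}
Op 8: register job_A */12 -> active={job_A:*/12}
Op 9: register job_A */19 -> active={job_A:*/19}
Op 10: register job_B */14 -> active={job_A:*/19, job_B:*/14}
Op 11: register job_C */11 -> active={job_A:*/19, job_B:*/14, job_C:*/11}
Op 12: unregister job_C -> active={job_A:*/19, job_B:*/14}
  job_A: interval 19, next fire after T=208 is 209
  job_B: interval 14, next fire after T=208 is 210
Earliest = 209, winner (lex tiebreak) = job_A

Answer: job_A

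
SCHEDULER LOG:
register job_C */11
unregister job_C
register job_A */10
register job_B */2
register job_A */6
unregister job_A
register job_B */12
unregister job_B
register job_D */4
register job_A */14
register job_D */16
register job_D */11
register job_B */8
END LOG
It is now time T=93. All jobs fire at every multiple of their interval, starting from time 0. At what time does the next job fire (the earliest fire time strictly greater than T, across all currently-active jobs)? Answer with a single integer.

Op 1: register job_C */11 -> active={job_C:*/11}
Op 2: unregister job_C -> active={}
Op 3: register job_A */10 -> active={job_A:*/10}
Op 4: register job_B */2 -> active={job_A:*/10, job_B:*/2}
Op 5: register job_A */6 -> active={job_A:*/6, job_B:*/2}
Op 6: unregister job_A -> active={job_B:*/2}
Op 7: register job_B */12 -> active={job_B:*/12}
Op 8: unregister job_B -> active={}
Op 9: register job_D */4 -> active={job_D:*/4}
Op 10: register job_A */14 -> active={job_A:*/14, job_D:*/4}
Op 11: register job_D */16 -> active={job_A:*/14, job_D:*/16}
Op 12: register job_D */11 -> active={job_A:*/14, job_D:*/11}
Op 13: register job_B */8 -> active={job_A:*/14, job_B:*/8, job_D:*/11}
  job_A: interval 14, next fire after T=93 is 98
  job_B: interval 8, next fire after T=93 is 96
  job_D: interval 11, next fire after T=93 is 99
Earliest fire time = 96 (job job_B)

Answer: 96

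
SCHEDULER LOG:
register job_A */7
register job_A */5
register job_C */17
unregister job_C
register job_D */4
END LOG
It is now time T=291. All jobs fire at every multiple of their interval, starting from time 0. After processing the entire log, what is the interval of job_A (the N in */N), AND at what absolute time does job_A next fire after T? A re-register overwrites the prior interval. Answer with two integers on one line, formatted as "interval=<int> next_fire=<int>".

Op 1: register job_A */7 -> active={job_A:*/7}
Op 2: register job_A */5 -> active={job_A:*/5}
Op 3: register job_C */17 -> active={job_A:*/5, job_C:*/17}
Op 4: unregister job_C -> active={job_A:*/5}
Op 5: register job_D */4 -> active={job_A:*/5, job_D:*/4}
Final interval of job_A = 5
Next fire of job_A after T=291: (291//5+1)*5 = 295

Answer: interval=5 next_fire=295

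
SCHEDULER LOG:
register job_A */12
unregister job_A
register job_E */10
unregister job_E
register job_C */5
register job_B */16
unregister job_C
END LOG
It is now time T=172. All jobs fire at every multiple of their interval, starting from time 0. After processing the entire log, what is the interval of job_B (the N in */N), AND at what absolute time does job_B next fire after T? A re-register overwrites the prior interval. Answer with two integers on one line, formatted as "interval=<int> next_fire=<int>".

Answer: interval=16 next_fire=176

Derivation:
Op 1: register job_A */12 -> active={job_A:*/12}
Op 2: unregister job_A -> active={}
Op 3: register job_E */10 -> active={job_E:*/10}
Op 4: unregister job_E -> active={}
Op 5: register job_C */5 -> active={job_C:*/5}
Op 6: register job_B */16 -> active={job_B:*/16, job_C:*/5}
Op 7: unregister job_C -> active={job_B:*/16}
Final interval of job_B = 16
Next fire of job_B after T=172: (172//16+1)*16 = 176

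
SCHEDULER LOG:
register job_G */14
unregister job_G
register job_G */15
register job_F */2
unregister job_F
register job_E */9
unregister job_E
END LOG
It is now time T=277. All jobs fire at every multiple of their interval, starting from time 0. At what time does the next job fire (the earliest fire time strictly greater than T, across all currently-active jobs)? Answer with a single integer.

Op 1: register job_G */14 -> active={job_G:*/14}
Op 2: unregister job_G -> active={}
Op 3: register job_G */15 -> active={job_G:*/15}
Op 4: register job_F */2 -> active={job_F:*/2, job_G:*/15}
Op 5: unregister job_F -> active={job_G:*/15}
Op 6: register job_E */9 -> active={job_E:*/9, job_G:*/15}
Op 7: unregister job_E -> active={job_G:*/15}
  job_G: interval 15, next fire after T=277 is 285
Earliest fire time = 285 (job job_G)

Answer: 285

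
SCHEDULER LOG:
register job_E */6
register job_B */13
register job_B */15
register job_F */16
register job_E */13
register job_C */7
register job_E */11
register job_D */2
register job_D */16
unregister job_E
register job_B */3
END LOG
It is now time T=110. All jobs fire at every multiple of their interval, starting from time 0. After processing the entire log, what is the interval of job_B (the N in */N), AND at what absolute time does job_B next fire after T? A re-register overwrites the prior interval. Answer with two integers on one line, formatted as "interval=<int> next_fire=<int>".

Op 1: register job_E */6 -> active={job_E:*/6}
Op 2: register job_B */13 -> active={job_B:*/13, job_E:*/6}
Op 3: register job_B */15 -> active={job_B:*/15, job_E:*/6}
Op 4: register job_F */16 -> active={job_B:*/15, job_E:*/6, job_F:*/16}
Op 5: register job_E */13 -> active={job_B:*/15, job_E:*/13, job_F:*/16}
Op 6: register job_C */7 -> active={job_B:*/15, job_C:*/7, job_E:*/13, job_F:*/16}
Op 7: register job_E */11 -> active={job_B:*/15, job_C:*/7, job_E:*/11, job_F:*/16}
Op 8: register job_D */2 -> active={job_B:*/15, job_C:*/7, job_D:*/2, job_E:*/11, job_F:*/16}
Op 9: register job_D */16 -> active={job_B:*/15, job_C:*/7, job_D:*/16, job_E:*/11, job_F:*/16}
Op 10: unregister job_E -> active={job_B:*/15, job_C:*/7, job_D:*/16, job_F:*/16}
Op 11: register job_B */3 -> active={job_B:*/3, job_C:*/7, job_D:*/16, job_F:*/16}
Final interval of job_B = 3
Next fire of job_B after T=110: (110//3+1)*3 = 111

Answer: interval=3 next_fire=111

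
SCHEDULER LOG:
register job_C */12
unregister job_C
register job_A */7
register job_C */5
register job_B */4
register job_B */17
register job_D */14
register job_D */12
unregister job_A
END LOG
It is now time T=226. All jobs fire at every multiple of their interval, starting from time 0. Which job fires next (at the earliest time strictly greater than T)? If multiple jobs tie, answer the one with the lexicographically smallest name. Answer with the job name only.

Answer: job_D

Derivation:
Op 1: register job_C */12 -> active={job_C:*/12}
Op 2: unregister job_C -> active={}
Op 3: register job_A */7 -> active={job_A:*/7}
Op 4: register job_C */5 -> active={job_A:*/7, job_C:*/5}
Op 5: register job_B */4 -> active={job_A:*/7, job_B:*/4, job_C:*/5}
Op 6: register job_B */17 -> active={job_A:*/7, job_B:*/17, job_C:*/5}
Op 7: register job_D */14 -> active={job_A:*/7, job_B:*/17, job_C:*/5, job_D:*/14}
Op 8: register job_D */12 -> active={job_A:*/7, job_B:*/17, job_C:*/5, job_D:*/12}
Op 9: unregister job_A -> active={job_B:*/17, job_C:*/5, job_D:*/12}
  job_B: interval 17, next fire after T=226 is 238
  job_C: interval 5, next fire after T=226 is 230
  job_D: interval 12, next fire after T=226 is 228
Earliest = 228, winner (lex tiebreak) = job_D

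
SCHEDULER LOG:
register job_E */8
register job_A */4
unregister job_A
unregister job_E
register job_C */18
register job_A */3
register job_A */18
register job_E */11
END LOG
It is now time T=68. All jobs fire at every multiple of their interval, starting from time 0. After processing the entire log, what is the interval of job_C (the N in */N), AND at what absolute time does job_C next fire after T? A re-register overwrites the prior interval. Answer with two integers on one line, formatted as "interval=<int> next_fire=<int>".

Answer: interval=18 next_fire=72

Derivation:
Op 1: register job_E */8 -> active={job_E:*/8}
Op 2: register job_A */4 -> active={job_A:*/4, job_E:*/8}
Op 3: unregister job_A -> active={job_E:*/8}
Op 4: unregister job_E -> active={}
Op 5: register job_C */18 -> active={job_C:*/18}
Op 6: register job_A */3 -> active={job_A:*/3, job_C:*/18}
Op 7: register job_A */18 -> active={job_A:*/18, job_C:*/18}
Op 8: register job_E */11 -> active={job_A:*/18, job_C:*/18, job_E:*/11}
Final interval of job_C = 18
Next fire of job_C after T=68: (68//18+1)*18 = 72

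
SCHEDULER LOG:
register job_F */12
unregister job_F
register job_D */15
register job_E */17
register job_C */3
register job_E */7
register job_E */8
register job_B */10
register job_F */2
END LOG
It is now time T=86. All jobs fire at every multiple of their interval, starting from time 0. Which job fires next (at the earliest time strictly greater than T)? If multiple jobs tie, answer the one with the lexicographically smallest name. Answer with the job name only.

Answer: job_C

Derivation:
Op 1: register job_F */12 -> active={job_F:*/12}
Op 2: unregister job_F -> active={}
Op 3: register job_D */15 -> active={job_D:*/15}
Op 4: register job_E */17 -> active={job_D:*/15, job_E:*/17}
Op 5: register job_C */3 -> active={job_C:*/3, job_D:*/15, job_E:*/17}
Op 6: register job_E */7 -> active={job_C:*/3, job_D:*/15, job_E:*/7}
Op 7: register job_E */8 -> active={job_C:*/3, job_D:*/15, job_E:*/8}
Op 8: register job_B */10 -> active={job_B:*/10, job_C:*/3, job_D:*/15, job_E:*/8}
Op 9: register job_F */2 -> active={job_B:*/10, job_C:*/3, job_D:*/15, job_E:*/8, job_F:*/2}
  job_B: interval 10, next fire after T=86 is 90
  job_C: interval 3, next fire after T=86 is 87
  job_D: interval 15, next fire after T=86 is 90
  job_E: interval 8, next fire after T=86 is 88
  job_F: interval 2, next fire after T=86 is 88
Earliest = 87, winner (lex tiebreak) = job_C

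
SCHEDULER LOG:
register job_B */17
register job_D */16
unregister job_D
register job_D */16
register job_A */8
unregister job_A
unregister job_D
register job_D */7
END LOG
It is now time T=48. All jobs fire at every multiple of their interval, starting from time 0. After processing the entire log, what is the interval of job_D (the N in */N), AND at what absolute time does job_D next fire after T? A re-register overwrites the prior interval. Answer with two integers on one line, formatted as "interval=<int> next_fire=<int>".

Op 1: register job_B */17 -> active={job_B:*/17}
Op 2: register job_D */16 -> active={job_B:*/17, job_D:*/16}
Op 3: unregister job_D -> active={job_B:*/17}
Op 4: register job_D */16 -> active={job_B:*/17, job_D:*/16}
Op 5: register job_A */8 -> active={job_A:*/8, job_B:*/17, job_D:*/16}
Op 6: unregister job_A -> active={job_B:*/17, job_D:*/16}
Op 7: unregister job_D -> active={job_B:*/17}
Op 8: register job_D */7 -> active={job_B:*/17, job_D:*/7}
Final interval of job_D = 7
Next fire of job_D after T=48: (48//7+1)*7 = 49

Answer: interval=7 next_fire=49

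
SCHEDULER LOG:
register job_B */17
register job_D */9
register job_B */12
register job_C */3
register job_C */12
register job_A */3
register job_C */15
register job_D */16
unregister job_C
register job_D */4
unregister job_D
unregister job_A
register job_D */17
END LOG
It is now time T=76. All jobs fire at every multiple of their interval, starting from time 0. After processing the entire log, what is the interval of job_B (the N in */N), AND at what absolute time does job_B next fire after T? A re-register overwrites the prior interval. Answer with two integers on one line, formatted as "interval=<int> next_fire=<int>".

Op 1: register job_B */17 -> active={job_B:*/17}
Op 2: register job_D */9 -> active={job_B:*/17, job_D:*/9}
Op 3: register job_B */12 -> active={job_B:*/12, job_D:*/9}
Op 4: register job_C */3 -> active={job_B:*/12, job_C:*/3, job_D:*/9}
Op 5: register job_C */12 -> active={job_B:*/12, job_C:*/12, job_D:*/9}
Op 6: register job_A */3 -> active={job_A:*/3, job_B:*/12, job_C:*/12, job_D:*/9}
Op 7: register job_C */15 -> active={job_A:*/3, job_B:*/12, job_C:*/15, job_D:*/9}
Op 8: register job_D */16 -> active={job_A:*/3, job_B:*/12, job_C:*/15, job_D:*/16}
Op 9: unregister job_C -> active={job_A:*/3, job_B:*/12, job_D:*/16}
Op 10: register job_D */4 -> active={job_A:*/3, job_B:*/12, job_D:*/4}
Op 11: unregister job_D -> active={job_A:*/3, job_B:*/12}
Op 12: unregister job_A -> active={job_B:*/12}
Op 13: register job_D */17 -> active={job_B:*/12, job_D:*/17}
Final interval of job_B = 12
Next fire of job_B after T=76: (76//12+1)*12 = 84

Answer: interval=12 next_fire=84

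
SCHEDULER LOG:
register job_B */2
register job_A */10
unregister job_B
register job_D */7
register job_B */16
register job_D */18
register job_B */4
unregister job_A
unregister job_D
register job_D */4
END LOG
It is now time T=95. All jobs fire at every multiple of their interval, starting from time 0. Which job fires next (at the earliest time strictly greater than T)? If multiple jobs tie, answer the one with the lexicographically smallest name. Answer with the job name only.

Op 1: register job_B */2 -> active={job_B:*/2}
Op 2: register job_A */10 -> active={job_A:*/10, job_B:*/2}
Op 3: unregister job_B -> active={job_A:*/10}
Op 4: register job_D */7 -> active={job_A:*/10, job_D:*/7}
Op 5: register job_B */16 -> active={job_A:*/10, job_B:*/16, job_D:*/7}
Op 6: register job_D */18 -> active={job_A:*/10, job_B:*/16, job_D:*/18}
Op 7: register job_B */4 -> active={job_A:*/10, job_B:*/4, job_D:*/18}
Op 8: unregister job_A -> active={job_B:*/4, job_D:*/18}
Op 9: unregister job_D -> active={job_B:*/4}
Op 10: register job_D */4 -> active={job_B:*/4, job_D:*/4}
  job_B: interval 4, next fire after T=95 is 96
  job_D: interval 4, next fire after T=95 is 96
Earliest = 96, winner (lex tiebreak) = job_B

Answer: job_B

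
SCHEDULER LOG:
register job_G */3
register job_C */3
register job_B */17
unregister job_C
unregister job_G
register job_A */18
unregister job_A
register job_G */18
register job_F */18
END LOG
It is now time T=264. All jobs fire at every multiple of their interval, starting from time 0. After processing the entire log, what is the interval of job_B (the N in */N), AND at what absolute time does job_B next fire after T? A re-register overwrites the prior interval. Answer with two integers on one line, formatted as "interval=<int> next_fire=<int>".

Answer: interval=17 next_fire=272

Derivation:
Op 1: register job_G */3 -> active={job_G:*/3}
Op 2: register job_C */3 -> active={job_C:*/3, job_G:*/3}
Op 3: register job_B */17 -> active={job_B:*/17, job_C:*/3, job_G:*/3}
Op 4: unregister job_C -> active={job_B:*/17, job_G:*/3}
Op 5: unregister job_G -> active={job_B:*/17}
Op 6: register job_A */18 -> active={job_A:*/18, job_B:*/17}
Op 7: unregister job_A -> active={job_B:*/17}
Op 8: register job_G */18 -> active={job_B:*/17, job_G:*/18}
Op 9: register job_F */18 -> active={job_B:*/17, job_F:*/18, job_G:*/18}
Final interval of job_B = 17
Next fire of job_B after T=264: (264//17+1)*17 = 272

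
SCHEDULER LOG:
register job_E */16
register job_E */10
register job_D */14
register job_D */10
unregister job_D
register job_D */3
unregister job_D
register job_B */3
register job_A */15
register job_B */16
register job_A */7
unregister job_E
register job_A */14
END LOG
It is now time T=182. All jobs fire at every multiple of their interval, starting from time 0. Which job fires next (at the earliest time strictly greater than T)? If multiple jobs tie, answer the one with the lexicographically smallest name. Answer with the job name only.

Op 1: register job_E */16 -> active={job_E:*/16}
Op 2: register job_E */10 -> active={job_E:*/10}
Op 3: register job_D */14 -> active={job_D:*/14, job_E:*/10}
Op 4: register job_D */10 -> active={job_D:*/10, job_E:*/10}
Op 5: unregister job_D -> active={job_E:*/10}
Op 6: register job_D */3 -> active={job_D:*/3, job_E:*/10}
Op 7: unregister job_D -> active={job_E:*/10}
Op 8: register job_B */3 -> active={job_B:*/3, job_E:*/10}
Op 9: register job_A */15 -> active={job_A:*/15, job_B:*/3, job_E:*/10}
Op 10: register job_B */16 -> active={job_A:*/15, job_B:*/16, job_E:*/10}
Op 11: register job_A */7 -> active={job_A:*/7, job_B:*/16, job_E:*/10}
Op 12: unregister job_E -> active={job_A:*/7, job_B:*/16}
Op 13: register job_A */14 -> active={job_A:*/14, job_B:*/16}
  job_A: interval 14, next fire after T=182 is 196
  job_B: interval 16, next fire after T=182 is 192
Earliest = 192, winner (lex tiebreak) = job_B

Answer: job_B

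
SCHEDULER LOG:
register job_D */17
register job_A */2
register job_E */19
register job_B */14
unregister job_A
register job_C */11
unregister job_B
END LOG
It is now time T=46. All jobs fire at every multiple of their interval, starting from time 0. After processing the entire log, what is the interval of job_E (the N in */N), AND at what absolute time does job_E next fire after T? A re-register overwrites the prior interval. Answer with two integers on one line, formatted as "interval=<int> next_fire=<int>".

Op 1: register job_D */17 -> active={job_D:*/17}
Op 2: register job_A */2 -> active={job_A:*/2, job_D:*/17}
Op 3: register job_E */19 -> active={job_A:*/2, job_D:*/17, job_E:*/19}
Op 4: register job_B */14 -> active={job_A:*/2, job_B:*/14, job_D:*/17, job_E:*/19}
Op 5: unregister job_A -> active={job_B:*/14, job_D:*/17, job_E:*/19}
Op 6: register job_C */11 -> active={job_B:*/14, job_C:*/11, job_D:*/17, job_E:*/19}
Op 7: unregister job_B -> active={job_C:*/11, job_D:*/17, job_E:*/19}
Final interval of job_E = 19
Next fire of job_E after T=46: (46//19+1)*19 = 57

Answer: interval=19 next_fire=57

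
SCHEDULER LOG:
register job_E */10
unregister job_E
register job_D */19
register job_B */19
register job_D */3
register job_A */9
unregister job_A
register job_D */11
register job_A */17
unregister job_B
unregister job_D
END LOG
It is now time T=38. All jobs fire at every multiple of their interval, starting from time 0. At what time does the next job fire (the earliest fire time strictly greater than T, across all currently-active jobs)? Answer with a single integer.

Op 1: register job_E */10 -> active={job_E:*/10}
Op 2: unregister job_E -> active={}
Op 3: register job_D */19 -> active={job_D:*/19}
Op 4: register job_B */19 -> active={job_B:*/19, job_D:*/19}
Op 5: register job_D */3 -> active={job_B:*/19, job_D:*/3}
Op 6: register job_A */9 -> active={job_A:*/9, job_B:*/19, job_D:*/3}
Op 7: unregister job_A -> active={job_B:*/19, job_D:*/3}
Op 8: register job_D */11 -> active={job_B:*/19, job_D:*/11}
Op 9: register job_A */17 -> active={job_A:*/17, job_B:*/19, job_D:*/11}
Op 10: unregister job_B -> active={job_A:*/17, job_D:*/11}
Op 11: unregister job_D -> active={job_A:*/17}
  job_A: interval 17, next fire after T=38 is 51
Earliest fire time = 51 (job job_A)

Answer: 51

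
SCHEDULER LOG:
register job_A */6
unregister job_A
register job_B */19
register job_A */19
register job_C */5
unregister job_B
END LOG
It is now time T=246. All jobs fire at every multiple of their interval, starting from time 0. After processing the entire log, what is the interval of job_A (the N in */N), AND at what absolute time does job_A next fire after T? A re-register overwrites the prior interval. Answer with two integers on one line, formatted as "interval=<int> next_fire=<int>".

Answer: interval=19 next_fire=247

Derivation:
Op 1: register job_A */6 -> active={job_A:*/6}
Op 2: unregister job_A -> active={}
Op 3: register job_B */19 -> active={job_B:*/19}
Op 4: register job_A */19 -> active={job_A:*/19, job_B:*/19}
Op 5: register job_C */5 -> active={job_A:*/19, job_B:*/19, job_C:*/5}
Op 6: unregister job_B -> active={job_A:*/19, job_C:*/5}
Final interval of job_A = 19
Next fire of job_A after T=246: (246//19+1)*19 = 247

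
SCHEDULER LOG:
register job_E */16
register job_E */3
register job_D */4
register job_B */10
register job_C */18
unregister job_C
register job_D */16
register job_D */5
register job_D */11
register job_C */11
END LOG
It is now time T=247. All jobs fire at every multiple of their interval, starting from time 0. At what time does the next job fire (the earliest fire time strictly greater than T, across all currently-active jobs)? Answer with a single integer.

Answer: 249

Derivation:
Op 1: register job_E */16 -> active={job_E:*/16}
Op 2: register job_E */3 -> active={job_E:*/3}
Op 3: register job_D */4 -> active={job_D:*/4, job_E:*/3}
Op 4: register job_B */10 -> active={job_B:*/10, job_D:*/4, job_E:*/3}
Op 5: register job_C */18 -> active={job_B:*/10, job_C:*/18, job_D:*/4, job_E:*/3}
Op 6: unregister job_C -> active={job_B:*/10, job_D:*/4, job_E:*/3}
Op 7: register job_D */16 -> active={job_B:*/10, job_D:*/16, job_E:*/3}
Op 8: register job_D */5 -> active={job_B:*/10, job_D:*/5, job_E:*/3}
Op 9: register job_D */11 -> active={job_B:*/10, job_D:*/11, job_E:*/3}
Op 10: register job_C */11 -> active={job_B:*/10, job_C:*/11, job_D:*/11, job_E:*/3}
  job_B: interval 10, next fire after T=247 is 250
  job_C: interval 11, next fire after T=247 is 253
  job_D: interval 11, next fire after T=247 is 253
  job_E: interval 3, next fire after T=247 is 249
Earliest fire time = 249 (job job_E)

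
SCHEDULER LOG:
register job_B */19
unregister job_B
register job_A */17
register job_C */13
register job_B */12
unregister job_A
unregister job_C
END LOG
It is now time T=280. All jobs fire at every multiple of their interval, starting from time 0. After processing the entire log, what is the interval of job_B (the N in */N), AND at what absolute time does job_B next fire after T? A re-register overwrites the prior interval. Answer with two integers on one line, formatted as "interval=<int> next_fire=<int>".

Answer: interval=12 next_fire=288

Derivation:
Op 1: register job_B */19 -> active={job_B:*/19}
Op 2: unregister job_B -> active={}
Op 3: register job_A */17 -> active={job_A:*/17}
Op 4: register job_C */13 -> active={job_A:*/17, job_C:*/13}
Op 5: register job_B */12 -> active={job_A:*/17, job_B:*/12, job_C:*/13}
Op 6: unregister job_A -> active={job_B:*/12, job_C:*/13}
Op 7: unregister job_C -> active={job_B:*/12}
Final interval of job_B = 12
Next fire of job_B after T=280: (280//12+1)*12 = 288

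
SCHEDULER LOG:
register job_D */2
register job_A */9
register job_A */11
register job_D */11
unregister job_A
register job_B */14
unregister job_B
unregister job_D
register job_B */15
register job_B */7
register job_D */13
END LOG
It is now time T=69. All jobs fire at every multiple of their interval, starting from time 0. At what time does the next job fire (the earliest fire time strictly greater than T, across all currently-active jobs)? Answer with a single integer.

Answer: 70

Derivation:
Op 1: register job_D */2 -> active={job_D:*/2}
Op 2: register job_A */9 -> active={job_A:*/9, job_D:*/2}
Op 3: register job_A */11 -> active={job_A:*/11, job_D:*/2}
Op 4: register job_D */11 -> active={job_A:*/11, job_D:*/11}
Op 5: unregister job_A -> active={job_D:*/11}
Op 6: register job_B */14 -> active={job_B:*/14, job_D:*/11}
Op 7: unregister job_B -> active={job_D:*/11}
Op 8: unregister job_D -> active={}
Op 9: register job_B */15 -> active={job_B:*/15}
Op 10: register job_B */7 -> active={job_B:*/7}
Op 11: register job_D */13 -> active={job_B:*/7, job_D:*/13}
  job_B: interval 7, next fire after T=69 is 70
  job_D: interval 13, next fire after T=69 is 78
Earliest fire time = 70 (job job_B)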